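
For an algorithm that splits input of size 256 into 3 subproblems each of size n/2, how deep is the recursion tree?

For divide and conquer with division factor 2:

Problem sizes at each level:
Level 0: 256
Level 1: 128
Level 2: 64
Level 3: 32
Level 4: 16
Level 5: 8
Level 6: 4
Level 7: 2
Level 8: 1

The root is level 0 and the size-1 base case is level 8 (the tree spans levels 0 through 8, i.e. 9 levels counting the root), so the depth is the number of divisions: log_2(256) = 8

The recursion tree depth is log_2(256) = 8. At each level, the problem size is divided by 2, so it takes 8 divisions to reduce to a base case of size 1. The algorithm makes 3 recursive calls at each level.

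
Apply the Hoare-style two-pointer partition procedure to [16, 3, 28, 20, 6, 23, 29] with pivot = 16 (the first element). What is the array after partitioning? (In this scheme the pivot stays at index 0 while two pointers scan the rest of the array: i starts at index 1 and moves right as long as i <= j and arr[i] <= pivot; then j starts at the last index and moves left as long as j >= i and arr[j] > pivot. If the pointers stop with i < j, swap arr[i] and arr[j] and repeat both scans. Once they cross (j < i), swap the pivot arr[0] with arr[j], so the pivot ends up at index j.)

Hoare-style two-pointer partition with pivot = 16:

Initial array: [16, 3, 28, 20, 6, 23, 29]

Pointers start at i = 1, j = 6.
i stops at index 2 (arr[2]=28 > 16), j stops at index 4 (arr[4]=6 <= 16): swap arr[2] and arr[4], array becomes [16, 3, 6, 20, 28, 23, 29]
i ends at 3, j ends at 2: the pointers have crossed (j < i), so scanning stops.

Swap pivot arr[0] with arr[2] to place pivot at position 2: [6, 3, 16, 20, 28, 23, 29]
Pivot position: 2

After partitioning with pivot 16, the array becomes [6, 3, 16, 20, 28, 23, 29]. The pivot is placed at index 2. All elements to the left of the pivot are <= 16, and all elements to the right are > 16.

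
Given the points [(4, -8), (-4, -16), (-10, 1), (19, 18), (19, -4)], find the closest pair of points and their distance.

Computing all pairwise distances among 5 points:

d((4, -8), (-4, -16)) = 11.3137 <-- minimum
d((4, -8), (-10, 1)) = 16.6433
d((4, -8), (19, 18)) = 30.0167
d((4, -8), (19, -4)) = 15.5242
d((-4, -16), (-10, 1)) = 18.0278
d((-4, -16), (19, 18)) = 41.0488
d((-4, -16), (19, -4)) = 25.9422
d((-10, 1), (19, 18)) = 33.6155
d((-10, 1), (19, -4)) = 29.4279
d((19, 18), (19, -4)) = 22.0

Closest pair: (4, -8) and (-4, -16) with distance 11.3137

The closest pair is (4, -8) and (-4, -16) with Euclidean distance 11.3137. For 5 points, brute-force pairwise comparison is shown above. For large n, the divide-and-conquer algorithm (sort by x, recurse on halves, check the dividing strip) achieves O(n log n).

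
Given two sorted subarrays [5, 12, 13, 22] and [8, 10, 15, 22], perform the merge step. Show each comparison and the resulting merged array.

Merging process:

Compare 5 vs 8: take 5 from left. Merged: [5]
Compare 12 vs 8: take 8 from right. Merged: [5, 8]
Compare 12 vs 10: take 10 from right. Merged: [5, 8, 10]
Compare 12 vs 15: take 12 from left. Merged: [5, 8, 10, 12]
Compare 13 vs 15: take 13 from left. Merged: [5, 8, 10, 12, 13]
Compare 22 vs 15: take 15 from right. Merged: [5, 8, 10, 12, 13, 15]
Compare 22 vs 22: take 22 from left. Merged: [5, 8, 10, 12, 13, 15, 22]
Append remaining from right: [22]. Merged: [5, 8, 10, 12, 13, 15, 22, 22]

Final merged array: [5, 8, 10, 12, 13, 15, 22, 22]
Total comparisons: 7

The merged array is [5, 8, 10, 12, 13, 15, 22, 22], requiring 7 comparisons. The merge step runs in O(n) time where n is the total number of elements.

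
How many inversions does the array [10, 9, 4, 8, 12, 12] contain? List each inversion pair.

Finding inversions in [10, 9, 4, 8, 12, 12]:

(0, 1): arr[0]=10 > arr[1]=9
(0, 2): arr[0]=10 > arr[2]=4
(0, 3): arr[0]=10 > arr[3]=8
(1, 2): arr[1]=9 > arr[2]=4
(1, 3): arr[1]=9 > arr[3]=8

Total inversions: 5

The array has 5 inversion(s): (0,1), (0,2), (0,3), (1,2), (1,3). Each pair (i,j) satisfies i < j and arr[i] > arr[j].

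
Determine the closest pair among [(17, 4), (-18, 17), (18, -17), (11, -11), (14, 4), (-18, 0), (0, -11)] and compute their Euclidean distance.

Computing all pairwise distances among 7 points:

d((17, 4), (-18, 17)) = 37.3363
d((17, 4), (18, -17)) = 21.0238
d((17, 4), (11, -11)) = 16.1555
d((17, 4), (14, 4)) = 3.0 <-- minimum
d((17, 4), (-18, 0)) = 35.2278
d((17, 4), (0, -11)) = 22.6716
d((-18, 17), (18, -17)) = 49.5177
d((-18, 17), (11, -11)) = 40.3113
d((-18, 17), (14, 4)) = 34.5398
d((-18, 17), (-18, 0)) = 17.0
d((-18, 17), (0, -11)) = 33.2866
d((18, -17), (11, -11)) = 9.2195
d((18, -17), (14, 4)) = 21.3776
d((18, -17), (-18, 0)) = 39.8121
d((18, -17), (0, -11)) = 18.9737
d((11, -11), (14, 4)) = 15.2971
d((11, -11), (-18, 0)) = 31.0161
d((11, -11), (0, -11)) = 11.0
d((14, 4), (-18, 0)) = 32.249
d((14, 4), (0, -11)) = 20.5183
d((-18, 0), (0, -11)) = 21.095

Closest pair: (17, 4) and (14, 4) with distance 3.0

The closest pair is (17, 4) and (14, 4) with Euclidean distance 3.0. For 7 points, brute-force pairwise comparison is shown above. For large n, the divide-and-conquer algorithm (sort by x, recurse on halves, check the dividing strip) achieves O(n log n).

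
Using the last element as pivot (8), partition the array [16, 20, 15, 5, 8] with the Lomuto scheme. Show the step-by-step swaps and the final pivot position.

Lomuto partition with pivot = 8:

Initial array: [16, 20, 15, 5, 8]

arr[0]=16 > 8: no swap
arr[1]=20 > 8: no swap
arr[2]=15 > 8: no swap
arr[3]=5 <= 8: swap with position 0, array becomes [5, 20, 15, 16, 8]

Place pivot at position 1: [5, 8, 15, 16, 20]
Pivot position: 1

After partitioning with pivot 8, the array becomes [5, 8, 15, 16, 20]. The pivot is placed at index 1. All elements to the left of the pivot are <= 8, and all elements to the right are > 8.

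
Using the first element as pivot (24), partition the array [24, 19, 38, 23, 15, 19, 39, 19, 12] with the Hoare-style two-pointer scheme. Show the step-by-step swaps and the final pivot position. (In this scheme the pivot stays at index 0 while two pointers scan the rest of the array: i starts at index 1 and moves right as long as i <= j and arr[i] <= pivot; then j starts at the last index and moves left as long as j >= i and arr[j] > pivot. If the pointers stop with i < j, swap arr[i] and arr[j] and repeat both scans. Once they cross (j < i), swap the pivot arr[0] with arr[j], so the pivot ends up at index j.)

Hoare-style two-pointer partition with pivot = 24:

Initial array: [24, 19, 38, 23, 15, 19, 39, 19, 12]

Pointers start at i = 1, j = 8.
i stops at index 2 (arr[2]=38 > 24), j stops at index 8 (arr[8]=12 <= 24): swap arr[2] and arr[8], array becomes [24, 19, 12, 23, 15, 19, 39, 19, 38]
i stops at index 6 (arr[6]=39 > 24), j stops at index 7 (arr[7]=19 <= 24): swap arr[6] and arr[7], array becomes [24, 19, 12, 23, 15, 19, 19, 39, 38]
i ends at 7, j ends at 6: the pointers have crossed (j < i), so scanning stops.

Swap pivot arr[0] with arr[6] to place pivot at position 6: [19, 19, 12, 23, 15, 19, 24, 39, 38]
Pivot position: 6

After partitioning with pivot 24, the array becomes [19, 19, 12, 23, 15, 19, 24, 39, 38]. The pivot is placed at index 6. All elements to the left of the pivot are <= 24, and all elements to the right are > 24.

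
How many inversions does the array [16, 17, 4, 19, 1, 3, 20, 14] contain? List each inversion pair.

Finding inversions in [16, 17, 4, 19, 1, 3, 20, 14]:

(0, 2): arr[0]=16 > arr[2]=4
(0, 4): arr[0]=16 > arr[4]=1
(0, 5): arr[0]=16 > arr[5]=3
(0, 7): arr[0]=16 > arr[7]=14
(1, 2): arr[1]=17 > arr[2]=4
(1, 4): arr[1]=17 > arr[4]=1
(1, 5): arr[1]=17 > arr[5]=3
(1, 7): arr[1]=17 > arr[7]=14
(2, 4): arr[2]=4 > arr[4]=1
(2, 5): arr[2]=4 > arr[5]=3
(3, 4): arr[3]=19 > arr[4]=1
(3, 5): arr[3]=19 > arr[5]=3
(3, 7): arr[3]=19 > arr[7]=14
(6, 7): arr[6]=20 > arr[7]=14

Total inversions: 14

The array has 14 inversion(s): (0,2), (0,4), (0,5), (0,7), (1,2), (1,4), (1,5), (1,7), (2,4), (2,5), (3,4), (3,5), (3,7), (6,7). Each pair (i,j) satisfies i < j and arr[i] > arr[j].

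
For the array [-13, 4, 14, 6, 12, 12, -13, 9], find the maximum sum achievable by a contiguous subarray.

Using Kadane's algorithm on [-13, 4, 14, 6, 12, 12, -13, 9]:

Scanning through the array:
Position 1 (value 4): max_ending_here = 4, max_so_far = 4
Position 2 (value 14): max_ending_here = 18, max_so_far = 18
Position 3 (value 6): max_ending_here = 24, max_so_far = 24
Position 4 (value 12): max_ending_here = 36, max_so_far = 36
Position 5 (value 12): max_ending_here = 48, max_so_far = 48
Position 6 (value -13): max_ending_here = 35, max_so_far = 48
Position 7 (value 9): max_ending_here = 44, max_so_far = 48

Maximum subarray: [4, 14, 6, 12, 12]
Maximum sum: 48

The maximum subarray is [4, 14, 6, 12, 12] with sum 48. This subarray runs from index 1 to index 5.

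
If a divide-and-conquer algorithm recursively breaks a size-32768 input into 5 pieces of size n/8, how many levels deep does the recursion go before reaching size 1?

For divide and conquer with division factor 8:

Problem sizes at each level:
Level 0: 32768
Level 1: 4096
Level 2: 512
Level 3: 64
Level 4: 8
Level 5: 1

The root is level 0 and the size-1 base case is level 5 (the tree spans levels 0 through 5, i.e. 6 levels counting the root), so the depth is the number of divisions: log_8(32768) = 5

The recursion tree depth is log_8(32768) = 5. At each level, the problem size is divided by 8, so it takes 5 divisions to reduce to a base case of size 1. The algorithm makes 5 recursive calls at each level.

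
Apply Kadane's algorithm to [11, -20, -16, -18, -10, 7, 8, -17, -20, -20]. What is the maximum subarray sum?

Using Kadane's algorithm on [11, -20, -16, -18, -10, 7, 8, -17, -20, -20]:

Scanning through the array:
Position 1 (value -20): max_ending_here = -9, max_so_far = 11
Position 2 (value -16): max_ending_here = -16, max_so_far = 11
Position 3 (value -18): max_ending_here = -18, max_so_far = 11
Position 4 (value -10): max_ending_here = -10, max_so_far = 11
Position 5 (value 7): max_ending_here = 7, max_so_far = 11
Position 6 (value 8): max_ending_here = 15, max_so_far = 15
Position 7 (value -17): max_ending_here = -2, max_so_far = 15
Position 8 (value -20): max_ending_here = -20, max_so_far = 15
Position 9 (value -20): max_ending_here = -20, max_so_far = 15

Maximum subarray: [7, 8]
Maximum sum: 15

The maximum subarray is [7, 8] with sum 15. This subarray runs from index 5 to index 6.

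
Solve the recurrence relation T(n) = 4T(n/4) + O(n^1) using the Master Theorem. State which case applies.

Master Theorem for T(n) = 4T(n/4) + O(n^1):

a = 4, b = 4, c = 1
log_b(a) = log_4(4) = 1.0000

Case 2: c = 1 = log_4(4) = 1.0000
T(n) = O(n^1 log n) = O(n log n)

For T(n) = 4T(n/4) + O(n^1): log_4(4) = 1.0000. This is Case 2 of the Master Theorem (c = log_b(a), equal work at all levels), giving O(n log n).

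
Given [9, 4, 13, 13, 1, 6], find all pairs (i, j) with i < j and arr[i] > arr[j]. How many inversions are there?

Finding inversions in [9, 4, 13, 13, 1, 6]:

(0, 1): arr[0]=9 > arr[1]=4
(0, 4): arr[0]=9 > arr[4]=1
(0, 5): arr[0]=9 > arr[5]=6
(1, 4): arr[1]=4 > arr[4]=1
(2, 4): arr[2]=13 > arr[4]=1
(2, 5): arr[2]=13 > arr[5]=6
(3, 4): arr[3]=13 > arr[4]=1
(3, 5): arr[3]=13 > arr[5]=6

Total inversions: 8

The array has 8 inversion(s): (0,1), (0,4), (0,5), (1,4), (2,4), (2,5), (3,4), (3,5). Each pair (i,j) satisfies i < j and arr[i] > arr[j].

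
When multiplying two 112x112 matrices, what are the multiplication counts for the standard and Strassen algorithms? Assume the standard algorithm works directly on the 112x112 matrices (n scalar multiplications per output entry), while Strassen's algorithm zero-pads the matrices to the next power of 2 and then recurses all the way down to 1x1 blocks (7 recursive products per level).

Matrix multiplication for 112x112 matrices:

Strassen's algorithm requires power-of-2 dimensions. Pad 112x112 to 128x128 (next power of 2).

Standard algorithm: 112^3 = 1404928 multiplications
Strassen's algorithm: 7^(log2(128)) = 7^7 = 823543 multiplications
Savings: 1404928 - 823543 = 581385 multiplications

Standard: 1404928 multiplications (112^3). Strassen: 823543 multiplications (7^7, after padding to 128x128). Strassen reduces 8 recursive multiplications to 7 at each level.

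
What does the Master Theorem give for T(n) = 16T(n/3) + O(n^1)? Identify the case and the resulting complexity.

Master Theorem for T(n) = 16T(n/3) + O(n^1):

a = 16, b = 3, c = 1
log_b(a) = log_3(16) = 2.5237

Case 1: c = 1 < log_3(16) = 2.5237
T(n) = O(n^(log_3 16))

For T(n) = 16T(n/3) + O(n^1): log_3(16) = 2.5237. This is Case 1 of the Master Theorem (c < log_b(a), work dominated by leaves), giving O(n^(log_3 16)).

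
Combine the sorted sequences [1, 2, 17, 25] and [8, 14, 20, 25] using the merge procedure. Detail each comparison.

Merging process:

Compare 1 vs 8: take 1 from left. Merged: [1]
Compare 2 vs 8: take 2 from left. Merged: [1, 2]
Compare 17 vs 8: take 8 from right. Merged: [1, 2, 8]
Compare 17 vs 14: take 14 from right. Merged: [1, 2, 8, 14]
Compare 17 vs 20: take 17 from left. Merged: [1, 2, 8, 14, 17]
Compare 25 vs 20: take 20 from right. Merged: [1, 2, 8, 14, 17, 20]
Compare 25 vs 25: take 25 from left. Merged: [1, 2, 8, 14, 17, 20, 25]
Append remaining from right: [25]. Merged: [1, 2, 8, 14, 17, 20, 25, 25]

Final merged array: [1, 2, 8, 14, 17, 20, 25, 25]
Total comparisons: 7

The merged array is [1, 2, 8, 14, 17, 20, 25, 25], requiring 7 comparisons. The merge step runs in O(n) time where n is the total number of elements.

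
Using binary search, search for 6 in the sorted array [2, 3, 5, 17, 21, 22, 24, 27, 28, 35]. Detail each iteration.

Binary search for 6 in [2, 3, 5, 17, 21, 22, 24, 27, 28, 35]:

lo=0, hi=9, mid=4, arr[mid]=21 -> 21 > 6, search left half
lo=0, hi=3, mid=1, arr[mid]=3 -> 3 < 6, search right half
lo=2, hi=3, mid=2, arr[mid]=5 -> 5 < 6, search right half
lo=3, hi=3, mid=3, arr[mid]=17 -> 17 > 6, search left half
lo=3 > hi=2, target 6 not found

Binary search determines that 6 is not in the array after 4 comparisons. The search space was exhausted without finding the target.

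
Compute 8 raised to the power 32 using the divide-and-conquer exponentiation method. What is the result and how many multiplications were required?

Computing 8^32 by squaring (build up from 8^1; each line after the first costs one multiplication):

8^1 = 8
8^2 = (8^1)^2 = 8^2 = 64
8^4 = (8^2)^2 = 64^2 = 4096
8^8 = (8^4)^2 = 4096^2 = 16777216
8^16 = (8^8)^2 = 16777216^2 = 281474976710656
8^32 = (8^16)^2 = 281474976710656^2 = 79228162514264337593543950336

Result: 79228162514264337593543950336
Multiplications needed: 5 (5 lines after 8^1)

8^32 = 79228162514264337593543950336. Using exponentiation by squaring, this requires 5 multiplications. The key idea: if the exponent is even, square the half-power; if odd, multiply by the base once.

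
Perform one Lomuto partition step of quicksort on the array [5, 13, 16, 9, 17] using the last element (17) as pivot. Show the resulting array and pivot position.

Lomuto partition with pivot = 17:

Initial array: [5, 13, 16, 9, 17]

arr[0]=5 <= 17: swap with position 0, array becomes [5, 13, 16, 9, 17]
arr[1]=13 <= 17: swap with position 1, array becomes [5, 13, 16, 9, 17]
arr[2]=16 <= 17: swap with position 2, array becomes [5, 13, 16, 9, 17]
arr[3]=9 <= 17: swap with position 3, array becomes [5, 13, 16, 9, 17]

Place pivot at position 4: [5, 13, 16, 9, 17]
Pivot position: 4

After partitioning with pivot 17, the array becomes [5, 13, 16, 9, 17]. The pivot is placed at index 4. All elements to the left of the pivot are <= 17, and all elements to the right are > 17.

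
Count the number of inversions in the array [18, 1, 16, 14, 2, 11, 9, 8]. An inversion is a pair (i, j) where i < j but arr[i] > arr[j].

Finding inversions in [18, 1, 16, 14, 2, 11, 9, 8]:

(0, 1): arr[0]=18 > arr[1]=1
(0, 2): arr[0]=18 > arr[2]=16
(0, 3): arr[0]=18 > arr[3]=14
(0, 4): arr[0]=18 > arr[4]=2
(0, 5): arr[0]=18 > arr[5]=11
(0, 6): arr[0]=18 > arr[6]=9
(0, 7): arr[0]=18 > arr[7]=8
(2, 3): arr[2]=16 > arr[3]=14
(2, 4): arr[2]=16 > arr[4]=2
(2, 5): arr[2]=16 > arr[5]=11
(2, 6): arr[2]=16 > arr[6]=9
(2, 7): arr[2]=16 > arr[7]=8
(3, 4): arr[3]=14 > arr[4]=2
(3, 5): arr[3]=14 > arr[5]=11
(3, 6): arr[3]=14 > arr[6]=9
(3, 7): arr[3]=14 > arr[7]=8
(5, 6): arr[5]=11 > arr[6]=9
(5, 7): arr[5]=11 > arr[7]=8
(6, 7): arr[6]=9 > arr[7]=8

Total inversions: 19

The array has 19 inversion(s): (0,1), (0,2), (0,3), (0,4), (0,5), (0,6), (0,7), (2,3), (2,4), (2,5), (2,6), (2,7), (3,4), (3,5), (3,6), (3,7), (5,6), (5,7), (6,7). Each pair (i,j) satisfies i < j and arr[i] > arr[j].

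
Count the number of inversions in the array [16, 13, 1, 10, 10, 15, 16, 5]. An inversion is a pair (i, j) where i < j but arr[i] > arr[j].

Finding inversions in [16, 13, 1, 10, 10, 15, 16, 5]:

(0, 1): arr[0]=16 > arr[1]=13
(0, 2): arr[0]=16 > arr[2]=1
(0, 3): arr[0]=16 > arr[3]=10
(0, 4): arr[0]=16 > arr[4]=10
(0, 5): arr[0]=16 > arr[5]=15
(0, 7): arr[0]=16 > arr[7]=5
(1, 2): arr[1]=13 > arr[2]=1
(1, 3): arr[1]=13 > arr[3]=10
(1, 4): arr[1]=13 > arr[4]=10
(1, 7): arr[1]=13 > arr[7]=5
(3, 7): arr[3]=10 > arr[7]=5
(4, 7): arr[4]=10 > arr[7]=5
(5, 7): arr[5]=15 > arr[7]=5
(6, 7): arr[6]=16 > arr[7]=5

Total inversions: 14

The array has 14 inversion(s): (0,1), (0,2), (0,3), (0,4), (0,5), (0,7), (1,2), (1,3), (1,4), (1,7), (3,7), (4,7), (5,7), (6,7). Each pair (i,j) satisfies i < j and arr[i] > arr[j].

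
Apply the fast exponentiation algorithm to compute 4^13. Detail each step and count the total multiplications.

Computing 4^13 by squaring (build up from 4^1; each line after the first costs one multiplication):

4^1 = 4
4^2 = (4^1)^2 = 4^2 = 16
4^3 = 4 * 4^2 = 4 * 16 = 64
4^6 = (4^3)^2 = 64^2 = 4096
4^12 = (4^6)^2 = 4096^2 = 16777216
4^13 = 4 * 4^12 = 4 * 16777216 = 67108864

Result: 67108864
Multiplications needed: 5 (5 lines after 4^1)

4^13 = 67108864. Using exponentiation by squaring, this requires 5 multiplications. The key idea: if the exponent is even, square the half-power; if odd, multiply by the base once.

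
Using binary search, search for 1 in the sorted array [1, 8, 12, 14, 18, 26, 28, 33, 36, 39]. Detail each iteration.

Binary search for 1 in [1, 8, 12, 14, 18, 26, 28, 33, 36, 39]:

lo=0, hi=9, mid=4, arr[mid]=18 -> 18 > 1, search left half
lo=0, hi=3, mid=1, arr[mid]=8 -> 8 > 1, search left half
lo=0, hi=0, mid=0, arr[mid]=1 -> Found target at index 0!

Binary search finds 1 at index 0 after 3 comparisons. The search repeatedly halves the search space by comparing with the middle element.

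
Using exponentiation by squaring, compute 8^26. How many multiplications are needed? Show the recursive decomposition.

Computing 8^26 by squaring (build up from 8^1; each line after the first costs one multiplication):

8^1 = 8
8^2 = (8^1)^2 = 8^2 = 64
8^3 = 8 * 8^2 = 8 * 64 = 512
8^6 = (8^3)^2 = 512^2 = 262144
8^12 = (8^6)^2 = 262144^2 = 68719476736
8^13 = 8 * 8^12 = 8 * 68719476736 = 549755813888
8^26 = (8^13)^2 = 549755813888^2 = 302231454903657293676544

Result: 302231454903657293676544
Multiplications needed: 6 (6 lines after 8^1)

8^26 = 302231454903657293676544. Using exponentiation by squaring, this requires 6 multiplications. The key idea: if the exponent is even, square the half-power; if odd, multiply by the base once.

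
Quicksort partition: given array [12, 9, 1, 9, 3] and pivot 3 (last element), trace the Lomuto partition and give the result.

Lomuto partition with pivot = 3:

Initial array: [12, 9, 1, 9, 3]

arr[0]=12 > 3: no swap
arr[1]=9 > 3: no swap
arr[2]=1 <= 3: swap with position 0, array becomes [1, 9, 12, 9, 3]
arr[3]=9 > 3: no swap

Place pivot at position 1: [1, 3, 12, 9, 9]
Pivot position: 1

After partitioning with pivot 3, the array becomes [1, 3, 12, 9, 9]. The pivot is placed at index 1. All elements to the left of the pivot are <= 3, and all elements to the right are > 3.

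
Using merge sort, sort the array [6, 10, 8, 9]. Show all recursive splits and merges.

Merge sort trace:

Split: [6, 10, 8, 9] -> [6, 10] and [8, 9]
  Split: [6, 10] -> [6] and [10]
  Merge: [6] + [10] -> [6, 10]
  Split: [8, 9] -> [8] and [9]
  Merge: [8] + [9] -> [8, 9]
Merge: [6, 10] + [8, 9] -> [6, 8, 9, 10]

Final sorted array: [6, 8, 9, 10]

The merge sort proceeds by recursively splitting the array and merging sorted halves.
After all merges, the sorted array is [6, 8, 9, 10].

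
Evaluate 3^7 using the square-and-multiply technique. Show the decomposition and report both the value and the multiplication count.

Computing 3^7 by squaring (build up from 3^1; each line after the first costs one multiplication):

3^1 = 3
3^2 = (3^1)^2 = 3^2 = 9
3^3 = 3 * 3^2 = 3 * 9 = 27
3^6 = (3^3)^2 = 27^2 = 729
3^7 = 3 * 3^6 = 3 * 729 = 2187

Result: 2187
Multiplications needed: 4 (4 lines after 3^1)

3^7 = 2187. Using exponentiation by squaring, this requires 4 multiplications. The key idea: if the exponent is even, square the half-power; if odd, multiply by the base once.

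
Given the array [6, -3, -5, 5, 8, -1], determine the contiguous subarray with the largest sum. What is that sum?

Using Kadane's algorithm on [6, -3, -5, 5, 8, -1]:

Scanning through the array:
Position 1 (value -3): max_ending_here = 3, max_so_far = 6
Position 2 (value -5): max_ending_here = -2, max_so_far = 6
Position 3 (value 5): max_ending_here = 5, max_so_far = 6
Position 4 (value 8): max_ending_here = 13, max_so_far = 13
Position 5 (value -1): max_ending_here = 12, max_so_far = 13

Maximum subarray: [5, 8]
Maximum sum: 13

The maximum subarray is [5, 8] with sum 13. This subarray runs from index 3 to index 4.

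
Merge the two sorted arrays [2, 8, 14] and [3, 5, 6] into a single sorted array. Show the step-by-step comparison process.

Merging process:

Compare 2 vs 3: take 2 from left. Merged: [2]
Compare 8 vs 3: take 3 from right. Merged: [2, 3]
Compare 8 vs 5: take 5 from right. Merged: [2, 3, 5]
Compare 8 vs 6: take 6 from right. Merged: [2, 3, 5, 6]
Append remaining from left: [8, 14]. Merged: [2, 3, 5, 6, 8, 14]

Final merged array: [2, 3, 5, 6, 8, 14]
Total comparisons: 4

The merged array is [2, 3, 5, 6, 8, 14], requiring 4 comparisons. The merge step runs in O(n) time where n is the total number of elements.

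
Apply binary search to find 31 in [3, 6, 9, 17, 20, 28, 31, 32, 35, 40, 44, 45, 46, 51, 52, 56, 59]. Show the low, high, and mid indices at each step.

Binary search for 31 in [3, 6, 9, 17, 20, 28, 31, 32, 35, 40, 44, 45, 46, 51, 52, 56, 59]:

lo=0, hi=16, mid=8, arr[mid]=35 -> 35 > 31, search left half
lo=0, hi=7, mid=3, arr[mid]=17 -> 17 < 31, search right half
lo=4, hi=7, mid=5, arr[mid]=28 -> 28 < 31, search right half
lo=6, hi=7, mid=6, arr[mid]=31 -> Found target at index 6!

Binary search finds 31 at index 6 after 4 comparisons. The search repeatedly halves the search space by comparing with the middle element.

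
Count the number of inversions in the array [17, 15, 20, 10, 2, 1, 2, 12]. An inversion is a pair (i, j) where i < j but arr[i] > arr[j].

Finding inversions in [17, 15, 20, 10, 2, 1, 2, 12]:

(0, 1): arr[0]=17 > arr[1]=15
(0, 3): arr[0]=17 > arr[3]=10
(0, 4): arr[0]=17 > arr[4]=2
(0, 5): arr[0]=17 > arr[5]=1
(0, 6): arr[0]=17 > arr[6]=2
(0, 7): arr[0]=17 > arr[7]=12
(1, 3): arr[1]=15 > arr[3]=10
(1, 4): arr[1]=15 > arr[4]=2
(1, 5): arr[1]=15 > arr[5]=1
(1, 6): arr[1]=15 > arr[6]=2
(1, 7): arr[1]=15 > arr[7]=12
(2, 3): arr[2]=20 > arr[3]=10
(2, 4): arr[2]=20 > arr[4]=2
(2, 5): arr[2]=20 > arr[5]=1
(2, 6): arr[2]=20 > arr[6]=2
(2, 7): arr[2]=20 > arr[7]=12
(3, 4): arr[3]=10 > arr[4]=2
(3, 5): arr[3]=10 > arr[5]=1
(3, 6): arr[3]=10 > arr[6]=2
(4, 5): arr[4]=2 > arr[5]=1

Total inversions: 20

The array has 20 inversion(s): (0,1), (0,3), (0,4), (0,5), (0,6), (0,7), (1,3), (1,4), (1,5), (1,6), (1,7), (2,3), (2,4), (2,5), (2,6), (2,7), (3,4), (3,5), (3,6), (4,5). Each pair (i,j) satisfies i < j and arr[i] > arr[j].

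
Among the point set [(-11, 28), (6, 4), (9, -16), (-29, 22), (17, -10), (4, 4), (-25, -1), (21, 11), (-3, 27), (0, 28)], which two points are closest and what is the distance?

Computing all pairwise distances among 10 points:

d((-11, 28), (6, 4)) = 29.4109
d((-11, 28), (9, -16)) = 48.3322
d((-11, 28), (-29, 22)) = 18.9737
d((-11, 28), (17, -10)) = 47.2017
d((-11, 28), (4, 4)) = 28.3019
d((-11, 28), (-25, -1)) = 32.2025
d((-11, 28), (21, 11)) = 36.2353
d((-11, 28), (-3, 27)) = 8.0623
d((-11, 28), (0, 28)) = 11.0
d((6, 4), (9, -16)) = 20.2237
d((6, 4), (-29, 22)) = 39.3573
d((6, 4), (17, -10)) = 17.8045
d((6, 4), (4, 4)) = 2.0 <-- minimum
d((6, 4), (-25, -1)) = 31.4006
d((6, 4), (21, 11)) = 16.5529
d((6, 4), (-3, 27)) = 24.6982
d((6, 4), (0, 28)) = 24.7386
d((9, -16), (-29, 22)) = 53.7401
d((9, -16), (17, -10)) = 10.0
d((9, -16), (4, 4)) = 20.6155
d((9, -16), (-25, -1)) = 37.1618
d((9, -16), (21, 11)) = 29.5466
d((9, -16), (-3, 27)) = 44.643
d((9, -16), (0, 28)) = 44.911
d((-29, 22), (17, -10)) = 56.0357
d((-29, 22), (4, 4)) = 37.5899
d((-29, 22), (-25, -1)) = 23.3452
d((-29, 22), (21, 11)) = 51.1957
d((-29, 22), (-3, 27)) = 26.4764
d((-29, 22), (0, 28)) = 29.6142
d((17, -10), (4, 4)) = 19.105
d((17, -10), (-25, -1)) = 42.9535
d((17, -10), (21, 11)) = 21.3776
d((17, -10), (-3, 27)) = 42.0595
d((17, -10), (0, 28)) = 41.6293
d((4, 4), (-25, -1)) = 29.4279
d((4, 4), (21, 11)) = 18.3848
d((4, 4), (-3, 27)) = 24.0416
d((4, 4), (0, 28)) = 24.3311
d((-25, -1), (21, 11)) = 47.5395
d((-25, -1), (-3, 27)) = 35.609
d((-25, -1), (0, 28)) = 38.2884
d((21, 11), (-3, 27)) = 28.8444
d((21, 11), (0, 28)) = 27.0185
d((-3, 27), (0, 28)) = 3.1623

Closest pair: (6, 4) and (4, 4) with distance 2.0

The closest pair is (6, 4) and (4, 4) with Euclidean distance 2.0. For 10 points, brute-force pairwise comparison is shown above. For large n, the divide-and-conquer algorithm (sort by x, recurse on halves, check the dividing strip) achieves O(n log n).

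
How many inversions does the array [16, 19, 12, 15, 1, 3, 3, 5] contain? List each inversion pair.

Finding inversions in [16, 19, 12, 15, 1, 3, 3, 5]:

(0, 2): arr[0]=16 > arr[2]=12
(0, 3): arr[0]=16 > arr[3]=15
(0, 4): arr[0]=16 > arr[4]=1
(0, 5): arr[0]=16 > arr[5]=3
(0, 6): arr[0]=16 > arr[6]=3
(0, 7): arr[0]=16 > arr[7]=5
(1, 2): arr[1]=19 > arr[2]=12
(1, 3): arr[1]=19 > arr[3]=15
(1, 4): arr[1]=19 > arr[4]=1
(1, 5): arr[1]=19 > arr[5]=3
(1, 6): arr[1]=19 > arr[6]=3
(1, 7): arr[1]=19 > arr[7]=5
(2, 4): arr[2]=12 > arr[4]=1
(2, 5): arr[2]=12 > arr[5]=3
(2, 6): arr[2]=12 > arr[6]=3
(2, 7): arr[2]=12 > arr[7]=5
(3, 4): arr[3]=15 > arr[4]=1
(3, 5): arr[3]=15 > arr[5]=3
(3, 6): arr[3]=15 > arr[6]=3
(3, 7): arr[3]=15 > arr[7]=5

Total inversions: 20

The array has 20 inversion(s): (0,2), (0,3), (0,4), (0,5), (0,6), (0,7), (1,2), (1,3), (1,4), (1,5), (1,6), (1,7), (2,4), (2,5), (2,6), (2,7), (3,4), (3,5), (3,6), (3,7). Each pair (i,j) satisfies i < j and arr[i] > arr[j].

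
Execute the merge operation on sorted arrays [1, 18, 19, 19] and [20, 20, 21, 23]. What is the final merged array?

Merging process:

Compare 1 vs 20: take 1 from left. Merged: [1]
Compare 18 vs 20: take 18 from left. Merged: [1, 18]
Compare 19 vs 20: take 19 from left. Merged: [1, 18, 19]
Compare 19 vs 20: take 19 from left. Merged: [1, 18, 19, 19]
Append remaining from right: [20, 20, 21, 23]. Merged: [1, 18, 19, 19, 20, 20, 21, 23]

Final merged array: [1, 18, 19, 19, 20, 20, 21, 23]
Total comparisons: 4

The merged array is [1, 18, 19, 19, 20, 20, 21, 23], requiring 4 comparisons. The merge step runs in O(n) time where n is the total number of elements.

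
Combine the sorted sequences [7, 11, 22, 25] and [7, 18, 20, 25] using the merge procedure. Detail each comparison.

Merging process:

Compare 7 vs 7: take 7 from left. Merged: [7]
Compare 11 vs 7: take 7 from right. Merged: [7, 7]
Compare 11 vs 18: take 11 from left. Merged: [7, 7, 11]
Compare 22 vs 18: take 18 from right. Merged: [7, 7, 11, 18]
Compare 22 vs 20: take 20 from right. Merged: [7, 7, 11, 18, 20]
Compare 22 vs 25: take 22 from left. Merged: [7, 7, 11, 18, 20, 22]
Compare 25 vs 25: take 25 from left. Merged: [7, 7, 11, 18, 20, 22, 25]
Append remaining from right: [25]. Merged: [7, 7, 11, 18, 20, 22, 25, 25]

Final merged array: [7, 7, 11, 18, 20, 22, 25, 25]
Total comparisons: 7

The merged array is [7, 7, 11, 18, 20, 22, 25, 25], requiring 7 comparisons. The merge step runs in O(n) time where n is the total number of elements.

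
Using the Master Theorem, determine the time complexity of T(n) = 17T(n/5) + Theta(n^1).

Master Theorem for T(n) = 17T(n/5) + O(n^1):

a = 17, b = 5, c = 1
log_b(a) = log_5(17) = 1.7604

Case 1: c = 1 < log_5(17) = 1.7604
T(n) = O(n^(log_5 17))

For T(n) = 17T(n/5) + O(n^1): log_5(17) = 1.7604. This is Case 1 of the Master Theorem (c < log_b(a), work dominated by leaves), giving O(n^(log_5 17)).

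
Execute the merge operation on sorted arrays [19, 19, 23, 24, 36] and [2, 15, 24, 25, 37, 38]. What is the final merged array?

Merging process:

Compare 19 vs 2: take 2 from right. Merged: [2]
Compare 19 vs 15: take 15 from right. Merged: [2, 15]
Compare 19 vs 24: take 19 from left. Merged: [2, 15, 19]
Compare 19 vs 24: take 19 from left. Merged: [2, 15, 19, 19]
Compare 23 vs 24: take 23 from left. Merged: [2, 15, 19, 19, 23]
Compare 24 vs 24: take 24 from left. Merged: [2, 15, 19, 19, 23, 24]
Compare 36 vs 24: take 24 from right. Merged: [2, 15, 19, 19, 23, 24, 24]
Compare 36 vs 25: take 25 from right. Merged: [2, 15, 19, 19, 23, 24, 24, 25]
Compare 36 vs 37: take 36 from left. Merged: [2, 15, 19, 19, 23, 24, 24, 25, 36]
Append remaining from right: [37, 38]. Merged: [2, 15, 19, 19, 23, 24, 24, 25, 36, 37, 38]

Final merged array: [2, 15, 19, 19, 23, 24, 24, 25, 36, 37, 38]
Total comparisons: 9

The merged array is [2, 15, 19, 19, 23, 24, 24, 25, 36, 37, 38], requiring 9 comparisons. The merge step runs in O(n) time where n is the total number of elements.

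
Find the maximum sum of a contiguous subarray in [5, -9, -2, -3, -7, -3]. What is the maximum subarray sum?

Using Kadane's algorithm on [5, -9, -2, -3, -7, -3]:

Scanning through the array:
Position 1 (value -9): max_ending_here = -4, max_so_far = 5
Position 2 (value -2): max_ending_here = -2, max_so_far = 5
Position 3 (value -3): max_ending_here = -3, max_so_far = 5
Position 4 (value -7): max_ending_here = -7, max_so_far = 5
Position 5 (value -3): max_ending_here = -3, max_so_far = 5

Maximum subarray: [5]
Maximum sum: 5

The maximum subarray is [5] with sum 5. This subarray runs from index 0 to index 0.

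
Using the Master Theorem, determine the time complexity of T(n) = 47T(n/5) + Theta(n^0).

Master Theorem for T(n) = 47T(n/5) + O(n^0):

a = 47, b = 5, c = 0
log_b(a) = log_5(47) = 2.3922

Case 1: c = 0 < log_5(47) = 2.3922
T(n) = O(n^(log_5 47))

For T(n) = 47T(n/5) + O(n^0): log_5(47) = 2.3922. This is Case 1 of the Master Theorem (c < log_b(a), work dominated by leaves), giving O(n^(log_5 47)).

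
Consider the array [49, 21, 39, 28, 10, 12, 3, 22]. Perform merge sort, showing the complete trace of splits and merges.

Merge sort trace:

Split: [49, 21, 39, 28, 10, 12, 3, 22] -> [49, 21, 39, 28] and [10, 12, 3, 22]
  Split: [49, 21, 39, 28] -> [49, 21] and [39, 28]
    Split: [49, 21] -> [49] and [21]
    Merge: [49] + [21] -> [21, 49]
    Split: [39, 28] -> [39] and [28]
    Merge: [39] + [28] -> [28, 39]
  Merge: [21, 49] + [28, 39] -> [21, 28, 39, 49]
  Split: [10, 12, 3, 22] -> [10, 12] and [3, 22]
    Split: [10, 12] -> [10] and [12]
    Merge: [10] + [12] -> [10, 12]
    Split: [3, 22] -> [3] and [22]
    Merge: [3] + [22] -> [3, 22]
  Merge: [10, 12] + [3, 22] -> [3, 10, 12, 22]
Merge: [21, 28, 39, 49] + [3, 10, 12, 22] -> [3, 10, 12, 21, 22, 28, 39, 49]

Final sorted array: [3, 10, 12, 21, 22, 28, 39, 49]

The merge sort proceeds by recursively splitting the array and merging sorted halves.
After all merges, the sorted array is [3, 10, 12, 21, 22, 28, 39, 49].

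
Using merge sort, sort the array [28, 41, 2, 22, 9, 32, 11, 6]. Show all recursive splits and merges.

Merge sort trace:

Split: [28, 41, 2, 22, 9, 32, 11, 6] -> [28, 41, 2, 22] and [9, 32, 11, 6]
  Split: [28, 41, 2, 22] -> [28, 41] and [2, 22]
    Split: [28, 41] -> [28] and [41]
    Merge: [28] + [41] -> [28, 41]
    Split: [2, 22] -> [2] and [22]
    Merge: [2] + [22] -> [2, 22]
  Merge: [28, 41] + [2, 22] -> [2, 22, 28, 41]
  Split: [9, 32, 11, 6] -> [9, 32] and [11, 6]
    Split: [9, 32] -> [9] and [32]
    Merge: [9] + [32] -> [9, 32]
    Split: [11, 6] -> [11] and [6]
    Merge: [11] + [6] -> [6, 11]
  Merge: [9, 32] + [6, 11] -> [6, 9, 11, 32]
Merge: [2, 22, 28, 41] + [6, 9, 11, 32] -> [2, 6, 9, 11, 22, 28, 32, 41]

Final sorted array: [2, 6, 9, 11, 22, 28, 32, 41]

The merge sort proceeds by recursively splitting the array and merging sorted halves.
After all merges, the sorted array is [2, 6, 9, 11, 22, 28, 32, 41].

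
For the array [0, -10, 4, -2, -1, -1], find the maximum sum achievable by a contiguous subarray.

Using Kadane's algorithm on [0, -10, 4, -2, -1, -1]:

Scanning through the array:
Position 1 (value -10): max_ending_here = -10, max_so_far = 0
Position 2 (value 4): max_ending_here = 4, max_so_far = 4
Position 3 (value -2): max_ending_here = 2, max_so_far = 4
Position 4 (value -1): max_ending_here = 1, max_so_far = 4
Position 5 (value -1): max_ending_here = 0, max_so_far = 4

Maximum subarray: [4]
Maximum sum: 4

The maximum subarray is [4] with sum 4. This subarray runs from index 2 to index 2.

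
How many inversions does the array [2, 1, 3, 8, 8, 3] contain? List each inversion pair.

Finding inversions in [2, 1, 3, 8, 8, 3]:

(0, 1): arr[0]=2 > arr[1]=1
(3, 5): arr[3]=8 > arr[5]=3
(4, 5): arr[4]=8 > arr[5]=3

Total inversions: 3

The array has 3 inversion(s): (0,1), (3,5), (4,5). Each pair (i,j) satisfies i < j and arr[i] > arr[j].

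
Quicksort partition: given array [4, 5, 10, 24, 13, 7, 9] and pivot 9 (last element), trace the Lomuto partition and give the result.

Lomuto partition with pivot = 9:

Initial array: [4, 5, 10, 24, 13, 7, 9]

arr[0]=4 <= 9: swap with position 0, array becomes [4, 5, 10, 24, 13, 7, 9]
arr[1]=5 <= 9: swap with position 1, array becomes [4, 5, 10, 24, 13, 7, 9]
arr[2]=10 > 9: no swap
arr[3]=24 > 9: no swap
arr[4]=13 > 9: no swap
arr[5]=7 <= 9: swap with position 2, array becomes [4, 5, 7, 24, 13, 10, 9]

Place pivot at position 3: [4, 5, 7, 9, 13, 10, 24]
Pivot position: 3

After partitioning with pivot 9, the array becomes [4, 5, 7, 9, 13, 10, 24]. The pivot is placed at index 3. All elements to the left of the pivot are <= 9, and all elements to the right are > 9.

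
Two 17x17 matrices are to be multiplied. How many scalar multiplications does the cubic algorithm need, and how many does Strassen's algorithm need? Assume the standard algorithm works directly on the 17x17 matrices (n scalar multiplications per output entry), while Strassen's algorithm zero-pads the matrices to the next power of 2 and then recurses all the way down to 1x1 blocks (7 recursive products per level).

Matrix multiplication for 17x17 matrices:

Strassen's algorithm requires power-of-2 dimensions. Pad 17x17 to 32x32 (next power of 2).

Standard algorithm: 17^3 = 4913 multiplications
Strassen's algorithm: 7^(log2(32)) = 7^5 = 16807 multiplications
Difference: 4913 - 16807 = -11894 (Strassen uses MORE here due to padding overhead — for small or just-over-power-of-2 n, padding can outweigh the per-level savings)

Standard: 4913 multiplications (17^3). Strassen: 16807 multiplications (7^5, after padding to 32x32). Strassen reduces 8 recursive multiplications to 7 at each level.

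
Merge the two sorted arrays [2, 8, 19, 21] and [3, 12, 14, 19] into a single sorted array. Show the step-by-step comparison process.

Merging process:

Compare 2 vs 3: take 2 from left. Merged: [2]
Compare 8 vs 3: take 3 from right. Merged: [2, 3]
Compare 8 vs 12: take 8 from left. Merged: [2, 3, 8]
Compare 19 vs 12: take 12 from right. Merged: [2, 3, 8, 12]
Compare 19 vs 14: take 14 from right. Merged: [2, 3, 8, 12, 14]
Compare 19 vs 19: take 19 from left. Merged: [2, 3, 8, 12, 14, 19]
Compare 21 vs 19: take 19 from right. Merged: [2, 3, 8, 12, 14, 19, 19]
Append remaining from left: [21]. Merged: [2, 3, 8, 12, 14, 19, 19, 21]

Final merged array: [2, 3, 8, 12, 14, 19, 19, 21]
Total comparisons: 7

The merged array is [2, 3, 8, 12, 14, 19, 19, 21], requiring 7 comparisons. The merge step runs in O(n) time where n is the total number of elements.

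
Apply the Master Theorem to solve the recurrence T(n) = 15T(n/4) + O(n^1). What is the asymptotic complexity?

Master Theorem for T(n) = 15T(n/4) + O(n^1):

a = 15, b = 4, c = 1
log_b(a) = log_4(15) = 1.9534

Case 1: c = 1 < log_4(15) = 1.9534
T(n) = O(n^(log_4 15))

For T(n) = 15T(n/4) + O(n^1): log_4(15) = 1.9534. This is Case 1 of the Master Theorem (c < log_b(a), work dominated by leaves), giving O(n^(log_4 15)).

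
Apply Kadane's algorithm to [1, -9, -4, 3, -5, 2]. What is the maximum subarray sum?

Using Kadane's algorithm on [1, -9, -4, 3, -5, 2]:

Scanning through the array:
Position 1 (value -9): max_ending_here = -8, max_so_far = 1
Position 2 (value -4): max_ending_here = -4, max_so_far = 1
Position 3 (value 3): max_ending_here = 3, max_so_far = 3
Position 4 (value -5): max_ending_here = -2, max_so_far = 3
Position 5 (value 2): max_ending_here = 2, max_so_far = 3

Maximum subarray: [3]
Maximum sum: 3

The maximum subarray is [3] with sum 3. This subarray runs from index 3 to index 3.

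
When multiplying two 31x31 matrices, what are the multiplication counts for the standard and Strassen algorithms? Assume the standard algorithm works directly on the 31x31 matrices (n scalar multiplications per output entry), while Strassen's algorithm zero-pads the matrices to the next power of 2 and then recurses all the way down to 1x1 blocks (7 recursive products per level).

Matrix multiplication for 31x31 matrices:

Strassen's algorithm requires power-of-2 dimensions. Pad 31x31 to 32x32 (next power of 2).

Standard algorithm: 31^3 = 29791 multiplications
Strassen's algorithm: 7^(log2(32)) = 7^5 = 16807 multiplications
Savings: 29791 - 16807 = 12984 multiplications

Standard: 29791 multiplications (31^3). Strassen: 16807 multiplications (7^5, after padding to 32x32). Strassen reduces 8 recursive multiplications to 7 at each level.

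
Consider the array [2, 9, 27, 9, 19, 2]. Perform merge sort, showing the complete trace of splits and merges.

Merge sort trace:

Split: [2, 9, 27, 9, 19, 2] -> [2, 9, 27] and [9, 19, 2]
  Split: [2, 9, 27] -> [2] and [9, 27]
    Split: [9, 27] -> [9] and [27]
    Merge: [9] + [27] -> [9, 27]
  Merge: [2] + [9, 27] -> [2, 9, 27]
  Split: [9, 19, 2] -> [9] and [19, 2]
    Split: [19, 2] -> [19] and [2]
    Merge: [19] + [2] -> [2, 19]
  Merge: [9] + [2, 19] -> [2, 9, 19]
Merge: [2, 9, 27] + [2, 9, 19] -> [2, 2, 9, 9, 19, 27]

Final sorted array: [2, 2, 9, 9, 19, 27]

The merge sort proceeds by recursively splitting the array and merging sorted halves.
After all merges, the sorted array is [2, 2, 9, 9, 19, 27].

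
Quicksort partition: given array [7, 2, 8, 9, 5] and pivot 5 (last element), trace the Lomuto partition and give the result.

Lomuto partition with pivot = 5:

Initial array: [7, 2, 8, 9, 5]

arr[0]=7 > 5: no swap
arr[1]=2 <= 5: swap with position 0, array becomes [2, 7, 8, 9, 5]
arr[2]=8 > 5: no swap
arr[3]=9 > 5: no swap

Place pivot at position 1: [2, 5, 8, 9, 7]
Pivot position: 1

After partitioning with pivot 5, the array becomes [2, 5, 8, 9, 7]. The pivot is placed at index 1. All elements to the left of the pivot are <= 5, and all elements to the right are > 5.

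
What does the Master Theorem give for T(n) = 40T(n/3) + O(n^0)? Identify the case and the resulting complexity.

Master Theorem for T(n) = 40T(n/3) + O(n^0):

a = 40, b = 3, c = 0
log_b(a) = log_3(40) = 3.3578

Case 1: c = 0 < log_3(40) = 3.3578
T(n) = O(n^(log_3 40))

For T(n) = 40T(n/3) + O(n^0): log_3(40) = 3.3578. This is Case 1 of the Master Theorem (c < log_b(a), work dominated by leaves), giving O(n^(log_3 40)).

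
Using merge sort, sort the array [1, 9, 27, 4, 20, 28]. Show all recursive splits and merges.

Merge sort trace:

Split: [1, 9, 27, 4, 20, 28] -> [1, 9, 27] and [4, 20, 28]
  Split: [1, 9, 27] -> [1] and [9, 27]
    Split: [9, 27] -> [9] and [27]
    Merge: [9] + [27] -> [9, 27]
  Merge: [1] + [9, 27] -> [1, 9, 27]
  Split: [4, 20, 28] -> [4] and [20, 28]
    Split: [20, 28] -> [20] and [28]
    Merge: [20] + [28] -> [20, 28]
  Merge: [4] + [20, 28] -> [4, 20, 28]
Merge: [1, 9, 27] + [4, 20, 28] -> [1, 4, 9, 20, 27, 28]

Final sorted array: [1, 4, 9, 20, 27, 28]

The merge sort proceeds by recursively splitting the array and merging sorted halves.
After all merges, the sorted array is [1, 4, 9, 20, 27, 28].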